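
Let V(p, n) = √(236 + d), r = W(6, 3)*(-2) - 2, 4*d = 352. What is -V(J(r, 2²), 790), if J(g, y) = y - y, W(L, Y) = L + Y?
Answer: -18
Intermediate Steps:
d = 88 (d = (¼)*352 = 88)
r = -20 (r = (6 + 3)*(-2) - 2 = 9*(-2) - 2 = -18 - 2 = -20)
J(g, y) = 0
V(p, n) = 18 (V(p, n) = √(236 + 88) = √324 = 18)
-V(J(r, 2²), 790) = -1*18 = -18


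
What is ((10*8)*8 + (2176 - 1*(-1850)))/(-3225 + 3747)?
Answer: 2333/261 ≈ 8.9387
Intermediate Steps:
((10*8)*8 + (2176 - 1*(-1850)))/(-3225 + 3747) = (80*8 + (2176 + 1850))/522 = (640 + 4026)*(1/522) = 4666*(1/522) = 2333/261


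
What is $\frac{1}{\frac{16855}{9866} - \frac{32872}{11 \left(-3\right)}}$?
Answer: $\frac{325578}{324871367} \approx 0.0010022$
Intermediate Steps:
$\frac{1}{\frac{16855}{9866} - \frac{32872}{11 \left(-3\right)}} = \frac{1}{16855 \cdot \frac{1}{9866} - \frac{32872}{-33}} = \frac{1}{\frac{16855}{9866} - - \frac{32872}{33}} = \frac{1}{\frac{16855}{9866} + \frac{32872}{33}} = \frac{1}{\frac{324871367}{325578}} = \frac{325578}{324871367}$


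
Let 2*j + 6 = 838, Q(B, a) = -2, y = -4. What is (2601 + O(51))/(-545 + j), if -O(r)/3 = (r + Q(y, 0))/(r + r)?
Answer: -88385/4386 ≈ -20.152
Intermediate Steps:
j = 416 (j = -3 + (½)*838 = -3 + 419 = 416)
O(r) = -3*(-2 + r)/(2*r) (O(r) = -3*(r - 2)/(r + r) = -3*(-2 + r)/(2*r))
(2601 + O(51))/(-545 + j) = (2601 + (-3/2 + 3/51))/(-545 + 416) = (2601 + (-3/2 + 3*(1/51)))/(-129) = (2601 + (-3/2 + 1/17))*(-1/129) = (2601 - 49/34)*(-1/129) = (88385/34)*(-1/129) = -88385/4386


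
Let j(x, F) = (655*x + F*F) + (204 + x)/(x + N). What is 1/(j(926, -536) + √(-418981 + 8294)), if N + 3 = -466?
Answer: 186675182684/166855679191239807 - 208849*I*√410687/166855679191239807 ≈ 1.1188e-6 - 8.0213e-10*I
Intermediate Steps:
N = -469 (N = -3 - 466 = -469)
j(x, F) = F² + 655*x + (204 + x)/(-469 + x) (j(x, F) = (655*x + F*F) + (204 + x)/(x - 469) = (655*x + F²) + (204 + x)/(-469 + x) = (F² + 655*x) + (204 + x)/(-469 + x) = F² + 655*x + (204 + x)/(-469 + x))
1/(j(926, -536) + √(-418981 + 8294)) = 1/((204 - 307194*926 - 469*(-536)² + 655*926² + 926*(-536)²)/(-469 + 926) + √(-418981 + 8294)) = 1/((204 - 284461644 - 469*287296 + 655*857476 + 926*287296)/457 + √(-410687)) = 1/((204 - 284461644 - 134741824 + 561646780 + 266036096)/457 + I*√410687) = 1/((1/457)*408479612 + I*√410687) = 1/(408479612/457 + I*√410687)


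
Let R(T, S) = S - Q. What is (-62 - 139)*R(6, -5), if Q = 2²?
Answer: 1809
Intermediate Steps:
Q = 4
R(T, S) = -4 + S (R(T, S) = S - 1*4 = S - 4 = -4 + S)
(-62 - 139)*R(6, -5) = (-62 - 139)*(-4 - 5) = -201*(-9) = 1809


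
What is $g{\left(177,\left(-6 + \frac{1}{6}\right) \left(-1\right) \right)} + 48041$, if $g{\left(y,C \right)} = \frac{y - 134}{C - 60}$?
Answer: $\frac{15613067}{325} \approx 48040.0$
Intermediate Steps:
$g{\left(y,C \right)} = \frac{-134 + y}{-60 + C}$
$g{\left(177,\left(-6 + \frac{1}{6}\right) \left(-1\right) \right)} + 48041 = \frac{-134 + 177}{-60 + \left(-6 + \frac{1}{6}\right) \left(-1\right)} + 48041 = \frac{1}{-60 + \left(-6 + \frac{1}{6}\right) \left(-1\right)} 43 + 48041 = \frac{1}{-60 - - \frac{35}{6}} \cdot 43 + 48041 = \frac{1}{-60 + \frac{35}{6}} \cdot 43 + 48041 = \frac{1}{- \frac{325}{6}} \cdot 43 + 48041 = \left(- \frac{6}{325}\right) 43 + 48041 = - \frac{258}{325} + 48041 = \frac{15613067}{325}$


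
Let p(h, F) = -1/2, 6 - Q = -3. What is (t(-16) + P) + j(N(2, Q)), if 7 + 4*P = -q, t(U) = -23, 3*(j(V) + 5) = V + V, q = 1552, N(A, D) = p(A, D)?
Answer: -5017/12 ≈ -418.08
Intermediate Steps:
Q = 9 (Q = 6 - 1*(-3) = 6 + 3 = 9)
p(h, F) = -½ (p(h, F) = -1*½ = -½)
N(A, D) = -½
j(V) = -5 + 2*V/3 (j(V) = -5 + (V + V)/3 = -5 + (2*V)/3 = -5 + 2*V/3)
P = -1559/4 (P = -7/4 + (-1*1552)/4 = -7/4 + (¼)*(-1552) = -7/4 - 388 = -1559/4 ≈ -389.75)
(t(-16) + P) + j(N(2, Q)) = (-23 - 1559/4) + (-5 + (⅔)*(-½)) = -1651/4 + (-5 - ⅓) = -1651/4 - 16/3 = -5017/12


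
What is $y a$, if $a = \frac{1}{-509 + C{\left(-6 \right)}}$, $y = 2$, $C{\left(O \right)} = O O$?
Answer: $- \frac{2}{473} \approx -0.0042283$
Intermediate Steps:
$C{\left(O \right)} = O^{2}$
$a = - \frac{1}{473}$ ($a = \frac{1}{-509 + \left(-6\right)^{2}} = \frac{1}{-509 + 36} = \frac{1}{-473} = - \frac{1}{473} \approx -0.0021142$)
$y a = 2 \left(- \frac{1}{473}\right) = - \frac{2}{473}$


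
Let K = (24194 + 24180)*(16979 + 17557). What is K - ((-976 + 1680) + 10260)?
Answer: 1670633500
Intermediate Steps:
K = 1670644464 (K = 48374*34536 = 1670644464)
K - ((-976 + 1680) + 10260) = 1670644464 - ((-976 + 1680) + 10260) = 1670644464 - (704 + 10260) = 1670644464 - 1*10964 = 1670644464 - 10964 = 1670633500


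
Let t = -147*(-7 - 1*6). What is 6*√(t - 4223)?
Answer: 204*I*√2 ≈ 288.5*I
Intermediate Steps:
t = 1911 (t = -147*(-7 - 6) = -147*(-13) = 1911)
6*√(t - 4223) = 6*√(1911 - 4223) = 6*√(-2312) = 6*(34*I*√2) = 204*I*√2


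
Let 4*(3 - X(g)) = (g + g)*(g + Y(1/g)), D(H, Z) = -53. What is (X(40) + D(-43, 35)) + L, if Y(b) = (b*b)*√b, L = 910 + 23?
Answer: 83 - √10/1600 ≈ 82.998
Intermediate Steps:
L = 933
Y(b) = b^(5/2) (Y(b) = b²*√b = b^(5/2))
X(g) = 3 - g*(g + (1/g)^(5/2))/2 (X(g) = 3 - (g + g)*(g + (1/g)^(5/2))/4 = 3 - 2*g*(g + (1/g)^(5/2))/4 = 3 - g*(g + (1/g)^(5/2))/2)
(X(40) + D(-43, 35)) + L = ((3 - ½*40² - ½*40*(1/40)^(5/2)) - 53) + 933 = ((3 - ½*1600 - ½*40*(1/40)^(5/2)) - 53) + 933 = ((3 - 800 - ½*40*√10/32000) - 53) + 933 = ((3 - 800 - √10/1600) - 53) + 933 = ((-797 - √10/1600) - 53) + 933 = (-850 - √10/1600) + 933 = 83 - √10/1600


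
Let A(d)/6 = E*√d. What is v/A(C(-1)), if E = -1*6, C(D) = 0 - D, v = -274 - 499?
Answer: 773/36 ≈ 21.472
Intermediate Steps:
v = -773
C(D) = -D
E = -6
A(d) = -36*√d (A(d) = 6*(-6*√d) = -36*√d)
v/A(C(-1)) = -773/((-36*√1)) = -773/((-36*1)) = -773/(-36) = -773*(-1/36) = 773/36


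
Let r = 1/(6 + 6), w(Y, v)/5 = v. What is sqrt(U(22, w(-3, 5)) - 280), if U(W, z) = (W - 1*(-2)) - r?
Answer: I*sqrt(9219)/6 ≈ 16.003*I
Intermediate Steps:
w(Y, v) = 5*v
r = 1/12 ≈ 0.083333
U(W, z) = 23/12 + W (U(W, z) = (W - 1*(-2)) - 1*1/12 = (W + 2) - 1/12 = (2 + W) - 1/12 = 23/12 + W)
sqrt(U(22, w(-3, 5)) - 280) = sqrt((23/12 + 22) - 280) = sqrt(287/12 - 280) = sqrt(-3073/12) = I*sqrt(9219)/6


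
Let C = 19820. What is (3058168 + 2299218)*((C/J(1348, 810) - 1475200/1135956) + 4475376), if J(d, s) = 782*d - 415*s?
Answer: 2444386308463312979247212/101950063077 ≈ 2.3976e+13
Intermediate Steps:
J(d, s) = -415*s + 782*d
(3058168 + 2299218)*((C/J(1348, 810) - 1475200/1135956) + 4475376) = (3058168 + 2299218)*((19820/(-415*810 + 782*1348) - 1475200/1135956) + 4475376) = 5357386*((19820/(-336150 + 1054136) - 1475200*1/1135956) + 4475376) = 5357386*((19820/717986 - 368800/283989) + 4475376) = 5357386*((19820*(1/717986) - 368800/283989) + 4475376) = 5357386*((9910/358993 - 368800/283989) + 4475376) = 5357386*(-129582287410/101950063077 + 4475376) = 5357386*(456264735911004542/101950063077) = 2444386308463312979247212/101950063077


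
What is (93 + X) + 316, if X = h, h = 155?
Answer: 564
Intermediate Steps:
X = 155
(93 + X) + 316 = (93 + 155) + 316 = 248 + 316 = 564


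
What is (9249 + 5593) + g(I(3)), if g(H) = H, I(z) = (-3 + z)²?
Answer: 14842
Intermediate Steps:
(9249 + 5593) + g(I(3)) = (9249 + 5593) + (-3 + 3)² = 14842 + 0² = 14842 + 0 = 14842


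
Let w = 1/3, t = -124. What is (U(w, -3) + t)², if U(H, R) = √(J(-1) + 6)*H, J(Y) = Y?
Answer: (372 - √5)²/9 ≈ 15192.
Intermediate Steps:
w = ⅓ ≈ 0.33333
U(H, R) = H*√5 (U(H, R) = √(-1 + 6)*H = √5*H = H*√5)
(U(w, -3) + t)² = (√5/3 - 124)² = (-124 + √5/3)²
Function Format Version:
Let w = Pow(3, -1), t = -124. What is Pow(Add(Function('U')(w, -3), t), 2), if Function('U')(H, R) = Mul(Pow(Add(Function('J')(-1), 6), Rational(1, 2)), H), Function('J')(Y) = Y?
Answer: Mul(Rational(1, 9), Pow(Add(372, Mul(-1, Pow(5, Rational(1, 2)))), 2)) ≈ 15192.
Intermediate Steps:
w = Rational(1, 3) ≈ 0.33333
Function('U')(H, R) = Mul(H, Pow(5, Rational(1, 2))) (Function('U')(H, R) = Mul(Pow(Add(-1, 6), Rational(1, 2)), H) = Mul(Pow(5, Rational(1, 2)), H) = Mul(H, Pow(5, Rational(1, 2))))
Pow(Add(Function('U')(w, -3), t), 2) = Pow(Add(Mul(Rational(1, 3), Pow(5, Rational(1, 2))), -124), 2) = Pow(Add(-124, Mul(Rational(1, 3), Pow(5, Rational(1, 2)))), 2)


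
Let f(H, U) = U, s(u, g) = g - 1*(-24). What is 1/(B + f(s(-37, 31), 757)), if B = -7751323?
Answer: -1/7750566 ≈ -1.2902e-7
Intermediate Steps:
s(u, g) = 24 + g (s(u, g) = g + 24 = 24 + g)
1/(B + f(s(-37, 31), 757)) = 1/(-7751323 + 757) = 1/(-7750566) = -1/7750566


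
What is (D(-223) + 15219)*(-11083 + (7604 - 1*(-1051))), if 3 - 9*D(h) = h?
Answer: -333114316/9 ≈ -3.7013e+7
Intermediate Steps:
D(h) = ⅓ - h/9
(D(-223) + 15219)*(-11083 + (7604 - 1*(-1051))) = ((⅓ - ⅑*(-223)) + 15219)*(-11083 + (7604 - 1*(-1051))) = ((⅓ + 223/9) + 15219)*(-11083 + (7604 + 1051)) = (226/9 + 15219)*(-11083 + 8655) = (137197/9)*(-2428) = -333114316/9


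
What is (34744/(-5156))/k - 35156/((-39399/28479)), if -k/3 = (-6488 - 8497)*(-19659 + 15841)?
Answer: 1605136418354786033/63164484482805 ≈ 25412.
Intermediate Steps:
k = -171638190 (k = -3*(-6488 - 8497)*(-19659 + 15841) = -(-44955)*(-3818) = -3*57212730 = -171638190)
(34744/(-5156))/k - 35156/((-39399/28479)) = (34744/(-5156))/(-171638190) - 35156/((-39399/28479)) = (34744*(-1/5156))*(-1/171638190) - 35156/((-39399*1/28479)) = -8686/1289*(-1/171638190) - 35156/(-13133/9493) = 4343/110620813455 - 35156*(-9493/13133) = 4343/110620813455 + 333735908/13133 = 1605136418354786033/63164484482805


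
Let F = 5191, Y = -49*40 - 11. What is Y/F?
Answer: -1971/5191 ≈ -0.37970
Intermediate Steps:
Y = -1971 (Y = -1960 - 11 = -1971)
Y/F = -1971/5191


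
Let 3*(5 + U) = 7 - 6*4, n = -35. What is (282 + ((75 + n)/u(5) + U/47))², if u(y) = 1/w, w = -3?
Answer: 520296100/19881 ≈ 26171.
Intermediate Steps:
U = -32/3 (U = -5 + (7 - 6*4)/3 = -5 + (7 - 24)/3 = -5 + (⅓)*(-17) = -5 - 17/3 = -32/3 ≈ -10.667)
u(y) = -⅓ (u(y) = 1/(-3) = -⅓)
(282 + ((75 + n)/u(5) + U/47))² = (282 + ((75 - 35)/(-⅓) - 32/3/47))² = (282 + (40*(-3) - 32/3*1/47))² = (282 + (-120 - 32/141))² = (282 - 16952/141)² = (22810/141)² = 520296100/19881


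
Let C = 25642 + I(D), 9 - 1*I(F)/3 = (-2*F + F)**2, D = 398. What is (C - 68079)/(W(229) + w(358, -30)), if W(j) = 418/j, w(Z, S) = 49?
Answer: -118535438/11639 ≈ -10184.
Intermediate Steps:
I(F) = 27 - 3*F**2 (I(F) = 27 - 3*(-2*F + F)**2 = 27 - 3*F**2)
C = -449543 (C = 25642 + (27 - 3*398**2) = 25642 + (27 - 3*158404) = 25642 + (27 - 475212) = 25642 - 475185 = -449543)
(C - 68079)/(W(229) + w(358, -30)) = (-449543 - 68079)/(418/229 + 49) = -517622/(418*(1/229) + 49) = -517622/(418/229 + 49) = -517622/11639/229 = -517622*229/11639 = -118535438/11639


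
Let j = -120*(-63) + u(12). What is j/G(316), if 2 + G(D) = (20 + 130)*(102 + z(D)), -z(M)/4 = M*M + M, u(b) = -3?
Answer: -7557/60087902 ≈ -0.00012577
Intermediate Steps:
z(M) = -4*M - 4*M**2 (z(M) = -4*(M*M + M) = -4*(M**2 + M) = -4*(M + M**2) = -4*M - 4*M**2)
G(D) = 15298 - 600*D*(1 + D) (G(D) = -2 + (20 + 130)*(102 - 4*D*(1 + D)) = -2 + 150*(102 - 4*D*(1 + D)) = -2 + (15300 - 600*D*(1 + D)) = 15298 - 600*D*(1 + D))
j = 7557 (j = -120*(-63) - 3 = 7560 - 3 = 7557)
j/G(316) = 7557/(15298 - 600*316*(1 + 316)) = 7557/(15298 - 600*316*317) = 7557/(15298 - 60103200) = 7557/(-60087902) = 7557*(-1/60087902) = -7557/60087902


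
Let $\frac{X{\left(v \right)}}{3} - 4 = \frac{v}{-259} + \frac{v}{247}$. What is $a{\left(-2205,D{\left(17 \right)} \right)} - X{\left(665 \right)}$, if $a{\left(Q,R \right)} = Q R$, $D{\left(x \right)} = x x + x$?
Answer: $- \frac{324551082}{481} \approx -6.7474 \cdot 10^{5}$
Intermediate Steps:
$D{\left(x \right)} = x + x^{2}$ ($D{\left(x \right)} = x^{2} + x = x + x^{2}$)
$X{\left(v \right)} = 12 + \frac{36 v}{63973}$ ($X{\left(v \right)} = 12 + 3 \left(\frac{v}{-259} + \frac{v}{247}\right) = 12 + 3 \left(v \left(- \frac{1}{259}\right) + v \frac{1}{247}\right) = 12 + 3 \left(- \frac{v}{259} + \frac{v}{247}\right) = 12 + 3 \frac{12 v}{63973} = 12 + \frac{36 v}{63973}$)
$a{\left(-2205,D{\left(17 \right)} \right)} - X{\left(665 \right)} = - 2205 \cdot 17 \left(1 + 17\right) - \left(12 + \frac{36}{63973} \cdot 665\right) = - 2205 \cdot 17 \cdot 18 - \left(12 + \frac{180}{481}\right) = \left(-2205\right) 306 - \frac{5952}{481} = -674730 - \frac{5952}{481} = - \frac{324551082}{481}$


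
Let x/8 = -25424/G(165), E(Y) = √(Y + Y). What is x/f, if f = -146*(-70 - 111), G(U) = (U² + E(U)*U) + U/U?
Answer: -197769664/691106744567 + 1198560*√330/691106744567 ≈ -0.00025466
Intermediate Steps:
E(Y) = √2*√Y (E(Y) = √(2*Y) = √2*√Y)
G(U) = 1 + U² + √2*U^(3/2) (G(U) = (U² + (√2*√U)*U) + U/U = (U² + √2*U^(3/2)) + 1 = 1 + U² + √2*U^(3/2))
f = 26426 (f = -146*(-181) = 26426)
x = -203392/(27226 + 165*√330) (x = 8*(-25424/(1 + 165² + √2*165^(3/2))) = 8*(-25424/(1 + 27225 + √2*(165*√165))) = 8*(-25424/(1 + 27225 + 165*√330)) = 8*(-25424/(27226 + 165*√330)) = -203392/(27226 + 165*√330) ≈ -6.7296)
x/f = (-395539328/52305059 + 2397120*√330/52305059)/26426 = (-395539328/52305059 + 2397120*√330/52305059)*(1/26426) = -197769664/691106744567 + 1198560*√330/691106744567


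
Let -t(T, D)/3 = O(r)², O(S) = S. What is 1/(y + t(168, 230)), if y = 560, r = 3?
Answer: 1/533 ≈ 0.0018762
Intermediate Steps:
t(T, D) = -27 (t(T, D) = -3*3² = -3*9 = -27)
1/(y + t(168, 230)) = 1/(560 - 27) = 1/533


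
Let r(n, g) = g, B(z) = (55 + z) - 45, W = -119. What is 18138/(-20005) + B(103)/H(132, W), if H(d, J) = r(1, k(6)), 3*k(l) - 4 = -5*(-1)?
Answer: 2206151/60015 ≈ 36.760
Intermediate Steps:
B(z) = 10 + z
k(l) = 3 (k(l) = 4/3 + (-5*(-1))/3 = 4/3 + (⅓)*5 = 4/3 + 5/3 = 3)
H(d, J) = 3
18138/(-20005) + B(103)/H(132, W) = 18138/(-20005) + (10 + 103)/3 = 18138*(-1/20005) + 113*(⅓) = -18138/20005 + 113/3 = 2206151/60015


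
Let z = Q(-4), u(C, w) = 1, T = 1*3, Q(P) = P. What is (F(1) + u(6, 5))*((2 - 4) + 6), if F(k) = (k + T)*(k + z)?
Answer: -44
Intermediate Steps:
T = 3
z = -4
F(k) = (-4 + k)*(3 + k) (F(k) = (k + 3)*(k - 4) = (3 + k)*(-4 + k) = (-4 + k)*(3 + k))
(F(1) + u(6, 5))*((2 - 4) + 6) = ((-12 + 1² - 1*1) + 1)*((2 - 4) + 6) = ((-12 + 1 - 1) + 1)*(-2 + 6) = (-12 + 1)*4 = -11*4 = -44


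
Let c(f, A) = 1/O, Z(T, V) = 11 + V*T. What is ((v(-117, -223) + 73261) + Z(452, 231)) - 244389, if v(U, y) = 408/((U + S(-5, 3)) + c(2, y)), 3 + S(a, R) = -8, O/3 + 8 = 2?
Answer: -153762369/2305 ≈ -66708.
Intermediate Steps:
O = -18 (O = -24 + 3*2 = -24 + 6 = -18)
Z(T, V) = 11 + T*V
S(a, R) = -11 (S(a, R) = -3 - 8 = -11)
c(f, A) = -1/18 (c(f, A) = 1/(-18) = -1/18)
v(U, y) = 408/(-199/18 + U) (v(U, y) = 408/((U - 11) - 1/18) = 408/((-11 + U) - 1/18) = 408/(-199/18 + U))
((v(-117, -223) + 73261) + Z(452, 231)) - 244389 = ((7344/(-199 + 18*(-117)) + 73261) + (11 + 452*231)) - 244389 = ((7344/(-199 - 2106) + 73261) + (11 + 104412)) - 244389 = ((7344/(-2305) + 73261) + 104423) - 244389 = ((7344*(-1/2305) + 73261) + 104423) - 244389 = ((-7344/2305 + 73261) + 104423) - 244389 = (168859261/2305 + 104423) - 244389 = 409554276/2305 - 244389 = -153762369/2305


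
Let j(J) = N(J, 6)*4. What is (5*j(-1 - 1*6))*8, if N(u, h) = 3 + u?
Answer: -640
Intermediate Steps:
j(J) = 12 + 4*J (j(J) = (3 + J)*4 = 12 + 4*J)
(5*j(-1 - 1*6))*8 = (5*(12 + 4*(-1 - 1*6)))*8 = (5*(12 + 4*(-1 - 6)))*8 = (5*(12 + 4*(-7)))*8 = (5*(12 - 28))*8 = (5*(-16))*8 = -80*8 = -640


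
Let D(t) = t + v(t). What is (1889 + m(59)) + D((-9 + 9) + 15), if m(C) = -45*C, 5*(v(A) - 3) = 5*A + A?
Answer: -730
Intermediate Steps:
v(A) = 3 + 6*A/5 (v(A) = 3 + (5*A + A)/5 = 3 + (6*A)/5 = 3 + 6*A/5)
D(t) = 3 + 11*t/5 (D(t) = t + (3 + 6*t/5) = 3 + 11*t/5)
(1889 + m(59)) + D((-9 + 9) + 15) = (1889 - 45*59) + (3 + 11*((-9 + 9) + 15)/5) = (1889 - 2655) + (3 + 11*(0 + 15)/5) = -766 + (3 + (11/5)*15) = -766 + (3 + 33) = -766 + 36 = -730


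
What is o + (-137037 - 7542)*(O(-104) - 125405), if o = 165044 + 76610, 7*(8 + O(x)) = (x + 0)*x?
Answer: 125362528003/7 ≈ 1.7909e+10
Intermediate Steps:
O(x) = -8 + x²/7 (O(x) = -8 + ((x + 0)*x)/7 = -8 + (x*x)/7 = -8 + x²/7)
o = 241654
o + (-137037 - 7542)*(O(-104) - 125405) = 241654 + (-137037 - 7542)*((-8 + (⅐)*(-104)²) - 125405) = 241654 - 144579*((-8 + (⅐)*10816) - 125405) = 241654 - 144579*((-8 + 10816/7) - 125405) = 241654 - 144579*(10760/7 - 125405) = 241654 - 144579*(-867075/7) = 241654 + 125360836425/7 = 125362528003/7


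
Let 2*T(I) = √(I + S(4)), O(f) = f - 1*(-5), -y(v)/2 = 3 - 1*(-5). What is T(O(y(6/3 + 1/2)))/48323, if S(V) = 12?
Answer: 1/96646 ≈ 1.0347e-5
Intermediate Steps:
y(v) = -16 (y(v) = -2*(3 - 1*(-5)) = -2*(3 + 5) = -2*8 = -16)
O(f) = 5 + f (O(f) = f + 5 = 5 + f)
T(I) = √(12 + I)/2 (T(I) = √(I + 12)/2 = √(12 + I)/2)
T(O(y(6/3 + 1/2)))/48323 = (√(12 + (5 - 16))/2)/48323 = (√(12 - 11)/2)*(1/48323) = (√1/2)*(1/48323) = ((½)*1)*(1/48323) = (½)*(1/48323) = 1/96646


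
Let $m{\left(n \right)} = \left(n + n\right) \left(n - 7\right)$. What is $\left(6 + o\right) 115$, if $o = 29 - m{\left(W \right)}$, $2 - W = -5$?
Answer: $4025$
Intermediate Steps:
$W = 7$ ($W = 2 - -5 = 2 + 5 = 7$)
$m{\left(n \right)} = 2 n \left(-7 + n\right)$
$o = 29$ ($o = 29 - 2 \cdot 7 \left(-7 + 7\right) = 29 - 2 \cdot 7 \cdot 0 = 29 - 0 = 29 + 0 = 29$)
$\left(6 + o\right) 115 = \left(6 + 29\right) 115 = 35 \cdot 115 = 4025$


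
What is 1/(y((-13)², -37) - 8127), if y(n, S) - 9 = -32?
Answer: -1/8150 ≈ -0.00012270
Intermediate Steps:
y(n, S) = -23 (y(n, S) = 9 - 32 = -23)
1/(y((-13)², -37) - 8127) = 1/(-23 - 8127) = 1/(-8150) = -1/8150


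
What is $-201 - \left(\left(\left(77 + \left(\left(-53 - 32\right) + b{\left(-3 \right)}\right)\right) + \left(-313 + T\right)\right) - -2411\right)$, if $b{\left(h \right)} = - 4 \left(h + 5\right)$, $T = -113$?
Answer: $-2170$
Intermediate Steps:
$b{\left(h \right)} = -20 - 4 h$ ($b{\left(h \right)} = - 4 \left(5 + h\right) = -20 - 4 h$)
$-201 - \left(\left(\left(77 + \left(\left(-53 - 32\right) + b{\left(-3 \right)}\right)\right) + \left(-313 + T\right)\right) - -2411\right) = -201 - \left(\left(\left(77 - 93\right) - 426\right) - -2411\right) = -201 - \left(\left(\left(77 + \left(-85 + \left(-20 + 12\right)\right)\right) - 426\right) + 2411\right) = -201 - \left(\left(\left(77 - 93\right) - 426\right) + 2411\right) = -201 - \left(\left(-16 - 426\right) + 2411\right) = -201 - \left(-442 + 2411\right) = -201 - 1969 = -2170$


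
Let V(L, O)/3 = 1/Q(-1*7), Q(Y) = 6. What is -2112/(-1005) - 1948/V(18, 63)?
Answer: -1304456/335 ≈ -3893.9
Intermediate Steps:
V(L, O) = ½ (V(L, O) = 3/6 = 3*(⅙) = ½)
-2112/(-1005) - 1948/V(18, 63) = -2112/(-1005) - 1948/½ = -2112*(-1/1005) - 1948*2 = 704/335 - 3896 = -1304456/335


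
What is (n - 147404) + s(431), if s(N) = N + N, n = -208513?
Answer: -355055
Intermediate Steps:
s(N) = 2*N
(n - 147404) + s(431) = (-208513 - 147404) + 2*431 = -355917 + 862 = -355055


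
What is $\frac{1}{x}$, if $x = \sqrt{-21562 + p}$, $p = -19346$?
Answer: $- \frac{i \sqrt{10227}}{20454} \approx - 0.0049442 i$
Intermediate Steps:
$x = 2 i \sqrt{10227}$ ($x = \sqrt{-21562 - 19346} = \sqrt{-40908} = 2 i \sqrt{10227} \approx 202.26 i$)
$\frac{1}{x} = \frac{1}{2 i \sqrt{10227}} = - \frac{i \sqrt{10227}}{20454}$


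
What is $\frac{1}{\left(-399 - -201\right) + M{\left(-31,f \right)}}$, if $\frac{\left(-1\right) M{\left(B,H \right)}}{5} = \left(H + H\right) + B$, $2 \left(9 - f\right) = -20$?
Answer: $- \frac{1}{233} \approx -0.0042918$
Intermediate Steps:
$f = 19$ ($f = 9 - -10 = 9 + 10 = 19$)
$M{\left(B,H \right)} = - 10 H - 5 B$ ($M{\left(B,H \right)} = - 5 \left(\left(H + H\right) + B\right) = - 5 \left(2 H + B\right) = - 5 \left(B + 2 H\right) = - 10 H - 5 B$)
$\frac{1}{\left(-399 - -201\right) + M{\left(-31,f \right)}} = \frac{1}{\left(-399 - -201\right) - 35} = \frac{1}{\left(-399 + 201\right) + \left(-190 + 155\right)} = \frac{1}{-198 - 35} = \frac{1}{-233} = - \frac{1}{233}$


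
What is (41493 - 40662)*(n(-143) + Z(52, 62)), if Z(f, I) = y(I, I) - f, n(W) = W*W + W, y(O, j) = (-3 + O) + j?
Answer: 16931625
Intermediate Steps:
y(O, j) = -3 + O + j
n(W) = W + W**2 (n(W) = W**2 + W = W + W**2)
Z(f, I) = -3 - f + 2*I (Z(f, I) = (-3 + I + I) - f = (-3 + 2*I) - f = -3 - f + 2*I)
(41493 - 40662)*(n(-143) + Z(52, 62)) = (41493 - 40662)*(-143*(1 - 143) + (-3 - 1*52 + 2*62)) = 831*(-143*(-142) + (-3 - 52 + 124)) = 831*(20306 + 69) = 831*20375 = 16931625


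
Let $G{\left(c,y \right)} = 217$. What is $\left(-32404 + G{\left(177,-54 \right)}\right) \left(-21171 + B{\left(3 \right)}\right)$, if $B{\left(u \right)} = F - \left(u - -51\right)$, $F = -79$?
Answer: $685711848$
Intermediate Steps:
$B{\left(u \right)} = -130 - u$ ($B{\left(u \right)} = -79 - \left(u - -51\right) = -79 - \left(u + 51\right) = -79 - \left(51 + u\right) = -130 - u$)
$\left(-32404 + G{\left(177,-54 \right)}\right) \left(-21171 + B{\left(3 \right)}\right) = \left(-32404 + 217\right) \left(-21171 - 133\right) = - 32187 \left(-21171 - 133\right) = \left(-32187\right) \left(-21304\right) = 685711848$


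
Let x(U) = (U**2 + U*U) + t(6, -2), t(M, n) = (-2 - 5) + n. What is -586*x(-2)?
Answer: 586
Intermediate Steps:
t(M, n) = -7 + n
x(U) = -9 + 2*U**2 (x(U) = (U**2 + U*U) + (-7 - 2) = (U**2 + U**2) - 9 = 2*U**2 - 9 = -9 + 2*U**2)
-586*x(-2) = -586*(-9 + 2*(-2)**2) = -586*(-9 + 2*4) = -586*(-9 + 8) = -586*(-1) = 586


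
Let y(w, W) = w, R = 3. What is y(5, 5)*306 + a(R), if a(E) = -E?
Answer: 1527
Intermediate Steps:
y(5, 5)*306 + a(R) = 5*306 - 1*3 = 1530 - 3 = 1527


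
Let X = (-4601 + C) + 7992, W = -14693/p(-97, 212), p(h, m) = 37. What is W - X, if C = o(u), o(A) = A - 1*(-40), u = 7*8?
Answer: -143712/37 ≈ -3884.1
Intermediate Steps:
u = 56
o(A) = 40 + A (o(A) = A + 40 = 40 + A)
C = 96 (C = 40 + 56 = 96)
W = -14693/37 ≈ -397.11
X = 3487 (X = (-4601 + 96) + 7992 = -4505 + 7992 = 3487)
W - X = -14693/37 - 1*3487 = -14693/37 - 3487 = -143712/37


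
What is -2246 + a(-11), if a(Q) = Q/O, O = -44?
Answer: -8983/4 ≈ -2245.8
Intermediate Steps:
a(Q) = -Q/44 (a(Q) = Q/(-44) = Q*(-1/44) = -Q/44)
-2246 + a(-11) = -2246 - 1/44*(-11) = -2246 + ¼ = -8983/4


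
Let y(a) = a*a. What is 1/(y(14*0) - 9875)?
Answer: -1/9875 ≈ -0.00010127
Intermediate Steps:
y(a) = a²
1/(y(14*0) - 9875) = 1/((14*0)² - 9875) = 1/(0² - 9875) = 1/(0 - 9875) = 1/(-9875) = -1/9875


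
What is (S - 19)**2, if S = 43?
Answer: 576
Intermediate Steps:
(S - 19)**2 = (43 - 19)**2 = 24**2 = 576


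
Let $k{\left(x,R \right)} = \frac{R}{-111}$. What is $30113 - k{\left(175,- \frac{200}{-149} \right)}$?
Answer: $\frac{498039107}{16539} \approx 30113.0$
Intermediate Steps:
$k{\left(x,R \right)} = - \frac{R}{111}$ ($k{\left(x,R \right)} = R \left(- \frac{1}{111}\right) = - \frac{R}{111}$)
$30113 - k{\left(175,- \frac{200}{-149} \right)} = 30113 - - \frac{\left(-200\right) \frac{1}{-149}}{111} = 30113 - - \frac{\left(-200\right) \left(- \frac{1}{149}\right)}{111} = 30113 - \left(- \frac{1}{111}\right) \frac{200}{149} = 30113 - - \frac{200}{16539} = 30113 + \frac{200}{16539} = \frac{498039107}{16539}$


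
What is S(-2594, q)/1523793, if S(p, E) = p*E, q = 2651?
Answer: -6876694/1523793 ≈ -4.5129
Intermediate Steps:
S(p, E) = E*p
S(-2594, q)/1523793 = (2651*(-2594))/1523793 = -6876694*1/1523793 = -6876694/1523793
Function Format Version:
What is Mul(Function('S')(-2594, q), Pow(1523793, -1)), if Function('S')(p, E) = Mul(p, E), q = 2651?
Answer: Rational(-6876694, 1523793) ≈ -4.5129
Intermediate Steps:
Function('S')(p, E) = Mul(E, p)
Mul(Function('S')(-2594, q), Pow(1523793, -1)) = Mul(Mul(2651, -2594), Pow(1523793, -1)) = Mul(-6876694, Rational(1, 1523793)) = Rational(-6876694, 1523793)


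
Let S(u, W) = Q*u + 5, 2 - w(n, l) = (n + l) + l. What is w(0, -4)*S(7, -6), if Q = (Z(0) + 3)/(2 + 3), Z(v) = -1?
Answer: 78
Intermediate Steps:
w(n, l) = 2 - n - 2*l (w(n, l) = 2 - ((n + l) + l) = 2 - ((l + n) + l) = 2 - (n + 2*l) = 2 + (-n - 2*l) = 2 - n - 2*l)
Q = ⅖ (Q = (-1 + 3)/(2 + 3) = 2/5 = 2*(⅕) = ⅖ ≈ 0.40000)
S(u, W) = 5 + 2*u/5 (S(u, W) = 2*u/5 + 5 = 5 + 2*u/5)
w(0, -4)*S(7, -6) = (2 - 1*0 - 2*(-4))*(5 + (⅖)*7) = (2 + 0 + 8)*(5 + 14/5) = 10*(39/5) = 78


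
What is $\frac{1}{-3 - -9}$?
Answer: $\frac{1}{6} \approx 0.16667$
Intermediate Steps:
$\frac{1}{-3 - -9} = \frac{1}{-3 + 9} = \frac{1}{6}$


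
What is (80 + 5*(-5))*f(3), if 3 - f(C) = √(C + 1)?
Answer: 55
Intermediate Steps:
f(C) = 3 - √(1 + C) (f(C) = 3 - √(C + 1) = 3 - √(1 + C))
(80 + 5*(-5))*f(3) = (80 + 5*(-5))*(3 - √(1 + 3)) = (80 - 25)*(3 - √4) = 55*(3 - 1*2) = 55*(3 - 2) = 55*1 = 55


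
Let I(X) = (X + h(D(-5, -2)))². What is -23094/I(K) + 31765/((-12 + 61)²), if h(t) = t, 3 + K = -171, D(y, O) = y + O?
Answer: 985204471/78659161 ≈ 12.525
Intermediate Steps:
D(y, O) = O + y
K = -174 (K = -3 - 171 = -174)
I(X) = (-7 + X)² (I(X) = (X + (-2 - 5))² = (X - 7)² = (-7 + X)²)
-23094/I(K) + 31765/((-12 + 61)²) = -23094/(-7 - 174)² + 31765/((-12 + 61)²) = -23094/((-181)²) + 31765/(49²) = -23094/32761 + 31765/2401 = 985204471/78659161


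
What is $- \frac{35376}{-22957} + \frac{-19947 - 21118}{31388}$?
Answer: $\frac{15241153}{65506756} \approx 0.23267$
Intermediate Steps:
$- \frac{35376}{-22957} + \frac{-19947 - 21118}{31388} = \left(-35376\right) \left(- \frac{1}{22957}\right) + \left(-19947 - 21118\right) \frac{1}{31388} = \frac{3216}{2087} - \frac{41065}{31388} = \frac{15241153}{65506756}$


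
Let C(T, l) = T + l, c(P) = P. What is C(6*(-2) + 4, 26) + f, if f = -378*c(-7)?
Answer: 2664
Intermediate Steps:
f = 2646 (f = -378*(-7) = 2646)
C(6*(-2) + 4, 26) + f = ((6*(-2) + 4) + 26) + 2646 = ((-12 + 4) + 26) + 2646 = (-8 + 26) + 2646 = 18 + 2646 = 2664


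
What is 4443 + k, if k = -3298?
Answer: 1145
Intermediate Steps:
4443 + k = 4443 - 3298 = 1145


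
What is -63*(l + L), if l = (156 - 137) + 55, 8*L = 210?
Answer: -25263/4 ≈ -6315.8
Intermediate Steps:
L = 105/4 (L = (⅛)*210 = 105/4 ≈ 26.250)
l = 74 (l = 19 + 55 = 74)
-63*(l + L) = -63*(74 + 105/4) = -63*401/4 = -25263/4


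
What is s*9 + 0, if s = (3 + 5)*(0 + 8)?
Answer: 576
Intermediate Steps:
s = 64 (s = 8*8 = 64)
s*9 + 0 = 64*9 + 0 = 576 + 0 = 576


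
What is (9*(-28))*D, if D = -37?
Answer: 9324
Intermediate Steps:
(9*(-28))*D = (9*(-28))*(-37) = -252*(-37) = 9324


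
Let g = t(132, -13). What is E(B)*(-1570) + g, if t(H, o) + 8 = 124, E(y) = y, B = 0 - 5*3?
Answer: 23666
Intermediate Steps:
B = -15 (B = 0 - 15 = -15)
t(H, o) = 116 (t(H, o) = -8 + 124 = 116)
g = 116
E(B)*(-1570) + g = -15*(-1570) + 116 = 23550 + 116 = 23666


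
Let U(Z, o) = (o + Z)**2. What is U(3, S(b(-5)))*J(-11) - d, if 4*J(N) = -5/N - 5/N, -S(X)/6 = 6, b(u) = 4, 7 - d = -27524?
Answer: -54567/2 ≈ -27284.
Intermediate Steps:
d = 27531 (d = 7 - 1*(-27524) = 7 + 27524 = 27531)
S(X) = -36 (S(X) = -6*6 = -36)
U(Z, o) = (Z + o)**2
J(N) = -5/(2*N) (J(N) = (-5/N - 5/N)/4 = (-10/N)/4 = -5/(2*N))
U(3, S(b(-5)))*J(-11) - d = (3 - 36)**2*(-5/2/(-11)) - 1*27531 = (-33)**2*(-5/2*(-1/11)) - 27531 = 1089*(5/22) - 27531 = 495/2 - 27531 = -54567/2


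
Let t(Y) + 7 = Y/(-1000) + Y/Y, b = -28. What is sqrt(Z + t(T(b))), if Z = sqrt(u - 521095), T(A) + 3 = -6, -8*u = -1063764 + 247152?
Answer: sqrt(-59910 + 5000*I*sqrt(1676074))/100 ≈ 17.907 + 18.074*I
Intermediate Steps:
u = 204153/2 (u = -(-1063764 + 247152)/8 = -1/8*(-816612) = 204153/2 ≈ 1.0208e+5)
T(A) = -9 (T(A) = -3 - 6 = -9)
Z = I*sqrt(1676074)/2 (Z = sqrt(204153/2 - 521095) = sqrt(-838037/2) = I*sqrt(1676074)/2 ≈ 647.32*I)
t(Y) = -6 - Y/1000 (t(Y) = -7 + (Y/(-1000) + Y/Y) = -7 + (Y*(-1/1000) + 1) = -7 + (-Y/1000 + 1) = -7 + (1 - Y/1000) = -6 - Y/1000)
sqrt(Z + t(T(b))) = sqrt(I*sqrt(1676074)/2 + (-6 - 1/1000*(-9))) = sqrt(I*sqrt(1676074)/2 + (-6 + 9/1000)) = sqrt(I*sqrt(1676074)/2 - 5991/1000) = sqrt(-5991/1000 + I*sqrt(1676074)/2)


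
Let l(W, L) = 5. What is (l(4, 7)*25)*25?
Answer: 3125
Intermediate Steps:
(l(4, 7)*25)*25 = (5*25)*25 = 125*25 = 3125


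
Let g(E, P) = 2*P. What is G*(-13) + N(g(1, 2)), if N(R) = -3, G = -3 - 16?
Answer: 244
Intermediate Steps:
G = -19
G*(-13) + N(g(1, 2)) = -19*(-13) - 3 = 247 - 3 = 244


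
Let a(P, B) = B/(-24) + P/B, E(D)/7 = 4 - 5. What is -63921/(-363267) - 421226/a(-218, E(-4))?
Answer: -8568867776885/639471009 ≈ -13400.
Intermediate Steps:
E(D) = -7 (E(D) = 7*(4 - 5) = 7*(-1) = -7)
a(P, B) = -B/24 + P/B (a(P, B) = B*(-1/24) + P/B = -B/24 + P/B)
-63921/(-363267) - 421226/a(-218, E(-4)) = -63921/(-363267) - 421226/(-1/24*(-7) - 218/(-7)) = -63921*(-1/363267) - 421226/(7/24 - 218*(-⅐)) = 21307/121089 - 421226/(7/24 + 218/7) = 21307/121089 - 421226/5281/168 = 21307/121089 - 421226*168/5281 = 21307/121089 - 70765968/5281 = -8568867776885/639471009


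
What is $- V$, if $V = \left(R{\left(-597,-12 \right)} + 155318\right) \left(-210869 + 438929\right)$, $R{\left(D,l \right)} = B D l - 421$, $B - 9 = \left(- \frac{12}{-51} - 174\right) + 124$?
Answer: $\frac{531699768180}{17} \approx 3.1276 \cdot 10^{10}$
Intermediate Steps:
$B = - \frac{693}{17}$ ($B = 9 + \left(\left(- \frac{12}{-51} - 174\right) + 124\right) = 9 + \left(\left(\left(-12\right) \left(- \frac{1}{51}\right) - 174\right) + 124\right) = 9 + \left(\left(\frac{4}{17} - 174\right) + 124\right) = 9 + \left(- \frac{2954}{17} + 124\right) = 9 - \frac{846}{17} = - \frac{693}{17} \approx -40.765$)
$R{\left(D,l \right)} = -421 - \frac{693 D l}{17}$ ($R{\left(D,l \right)} = - \frac{693 D}{17} l - 421 = - \frac{693 D l}{17} - 421 = -421 - \frac{693 D l}{17}$)
$V = - \frac{531699768180}{17}$ ($V = \left(\left(-421 - \left(- \frac{413721}{17}\right) \left(-12\right)\right) + 155318\right) \left(-210869 + 438929\right) = \left(\left(-421 - \frac{4964652}{17}\right) + 155318\right) 228060 = \left(- \frac{4971809}{17} + 155318\right) 228060 = \left(- \frac{2331403}{17}\right) 228060 = - \frac{531699768180}{17} \approx -3.1276 \cdot 10^{10}$)
$- V = \left(-1\right) \left(- \frac{531699768180}{17}\right) = \frac{531699768180}{17}$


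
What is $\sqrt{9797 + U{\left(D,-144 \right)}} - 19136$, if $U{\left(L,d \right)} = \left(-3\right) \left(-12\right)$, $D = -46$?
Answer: $-19136 + \sqrt{9833} \approx -19037.0$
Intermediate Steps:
$U{\left(L,d \right)} = 36$
$\sqrt{9797 + U{\left(D,-144 \right)}} - 19136 = \sqrt{9797 + 36} - 19136 = \sqrt{9833} - 19136 = -19136 + \sqrt{9833}$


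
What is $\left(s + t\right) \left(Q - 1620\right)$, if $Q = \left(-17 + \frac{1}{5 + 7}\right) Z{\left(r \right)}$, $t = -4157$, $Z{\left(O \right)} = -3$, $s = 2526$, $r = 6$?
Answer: $\frac{10237787}{4} \approx 2.5594 \cdot 10^{6}$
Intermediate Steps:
$Q = \frac{203}{4}$ ($Q = \left(-17 + \frac{1}{5 + 7}\right) \left(-3\right) = \left(-17 + \frac{1}{12}\right) \left(-3\right) = \left(- \frac{203}{12}\right) \left(-3\right) = \frac{203}{4} \approx 50.75$)
$\left(s + t\right) \left(Q - 1620\right) = \left(2526 - 4157\right) \left(\frac{203}{4} - 1620\right) = \left(-1631\right) \left(- \frac{6277}{4}\right) = \frac{10237787}{4}$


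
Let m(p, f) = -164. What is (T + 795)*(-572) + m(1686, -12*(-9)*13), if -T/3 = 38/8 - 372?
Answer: -1085105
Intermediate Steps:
T = 4407/4 (T = -3*(38/8 - 372) = -3*(38*(⅛) - 372) = -3*(19/4 - 372) = -3*(-1469/4) = 4407/4 ≈ 1101.8)
(T + 795)*(-572) + m(1686, -12*(-9)*13) = (4407/4 + 795)*(-572) - 164 = (7587/4)*(-572) - 164 = -1084941 - 164 = -1085105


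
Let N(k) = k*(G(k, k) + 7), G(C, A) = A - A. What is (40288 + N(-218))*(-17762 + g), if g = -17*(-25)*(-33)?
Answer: -1232127694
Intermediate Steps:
G(C, A) = 0
N(k) = 7*k (N(k) = k*(0 + 7) = k*7 = 7*k)
g = -14025 (g = 425*(-33) = -14025)
(40288 + N(-218))*(-17762 + g) = (40288 + 7*(-218))*(-17762 - 14025) = (40288 - 1526)*(-31787) = 38762*(-31787) = -1232127694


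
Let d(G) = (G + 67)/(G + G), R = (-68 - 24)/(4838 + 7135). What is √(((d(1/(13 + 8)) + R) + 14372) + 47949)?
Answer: √9034804643709/11973 ≈ 251.05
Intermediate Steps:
R = -92/11973 ≈ -0.0076840
d(G) = (67 + G)/(2*G) (d(G) = (67 + G)/((2*G)) = (67 + G)*(1/(2*G)) = (67 + G)/(2*G))
√(((d(1/(13 + 8)) + R) + 14372) + 47949) = √((((67 + 1/(13 + 8))/(2*(1/(13 + 8))) - 92/11973) + 14372) + 47949) = √((((67 + 1/21)/(2*(1/21)) - 92/11973) + 14372) + 47949) = √((((½)*21*(1408/21) - 92/11973) + 14372) + 47949) = √(((704 - 92/11973) + 14372) + 47949) = √((8428900/11973 + 14372) + 47949) = √(180504856/11973 + 47949) = √(754598233/11973) = √9034804643709/11973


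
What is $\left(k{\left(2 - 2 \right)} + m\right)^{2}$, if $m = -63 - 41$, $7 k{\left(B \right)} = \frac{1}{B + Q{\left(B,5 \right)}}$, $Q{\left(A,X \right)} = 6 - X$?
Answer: $\frac{528529}{49} \approx 10786.0$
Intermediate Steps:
$k{\left(B \right)} = \frac{1}{7 \left(1 + B\right)}$ ($k{\left(B \right)} = \frac{1}{7 \left(B + \left(6 - 5\right)\right)} = \frac{1}{7 \left(B + 1\right)} = \frac{1}{7 \left(1 + B\right)}$)
$m = -104$
$\left(k{\left(2 - 2 \right)} + m\right)^{2} = \left(\frac{1}{7 \left(1 + \left(2 - 2\right)\right)} - 104\right)^{2} = \left(\frac{1}{7 \left(1 + 0\right)} - 104\right)^{2} = \left(\frac{1}{7 \cdot 1} - 104\right)^{2} = \left(\frac{1}{7} \cdot 1 - 104\right)^{2} = \left(\frac{1}{7} - 104\right)^{2} = \left(- \frac{727}{7}\right)^{2} = \frac{528529}{49}$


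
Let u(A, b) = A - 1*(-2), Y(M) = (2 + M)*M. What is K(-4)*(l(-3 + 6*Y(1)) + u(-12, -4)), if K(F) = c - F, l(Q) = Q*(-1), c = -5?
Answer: 25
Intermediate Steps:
Y(M) = M*(2 + M)
u(A, b) = 2 + A (u(A, b) = A + 2 = 2 + A)
l(Q) = -Q
K(F) = -5 - F
K(-4)*(l(-3 + 6*Y(1)) + u(-12, -4)) = (-5 - 1*(-4))*(-(-3 + 6*(1*(2 + 1))) + (2 - 12)) = (-5 + 4)*(-(-3 + 6*(1*3)) - 10) = -(-(-3 + 6*3) - 10) = -(-(-3 + 18) - 10) = -(-1*15 - 10) = -(-15 - 10) = -1*(-25) = 25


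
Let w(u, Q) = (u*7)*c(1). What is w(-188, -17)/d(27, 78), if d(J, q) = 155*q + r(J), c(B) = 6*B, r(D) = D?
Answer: -376/577 ≈ -0.65165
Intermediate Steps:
d(J, q) = J + 155*q (d(J, q) = 155*q + J = J + 155*q)
w(u, Q) = 42*u (w(u, Q) = (u*7)*(6*1) = (7*u)*6 = 42*u)
w(-188, -17)/d(27, 78) = (42*(-188))/(27 + 155*78) = -7896/(27 + 12090) = -7896/12117 = -7896*1/12117 = -376/577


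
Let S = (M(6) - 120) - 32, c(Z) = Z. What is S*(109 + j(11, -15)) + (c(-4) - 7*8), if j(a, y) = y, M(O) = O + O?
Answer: -13220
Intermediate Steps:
M(O) = 2*O
S = -140 (S = (2*6 - 120) - 32 = (12 - 120) - 32 = -108 - 32 = -140)
S*(109 + j(11, -15)) + (c(-4) - 7*8) = -140*(109 - 15) + (-4 - 7*8) = -140*94 + (-4 - 56) = -13160 - 60 = -13220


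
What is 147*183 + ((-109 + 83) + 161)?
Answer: 27036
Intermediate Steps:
147*183 + ((-109 + 83) + 161) = 26901 + (-26 + 161) = 26901 + 135 = 27036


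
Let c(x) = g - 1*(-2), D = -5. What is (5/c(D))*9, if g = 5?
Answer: 45/7 ≈ 6.4286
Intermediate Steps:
c(x) = 7 (c(x) = 5 - 1*(-2) = 5 + 2 = 7)
(5/c(D))*9 = (5/7)*9 = 45/7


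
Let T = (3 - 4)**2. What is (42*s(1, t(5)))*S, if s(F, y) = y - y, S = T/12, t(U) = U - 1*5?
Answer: 0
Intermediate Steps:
T = 1 (T = (-1)**2 = 1)
t(U) = -5 + U (t(U) = U - 5 = -5 + U)
S = 1/12 ≈ 0.083333
s(F, y) = 0
(42*s(1, t(5)))*S = (42*0)*(1/12) = 0*(1/12) = 0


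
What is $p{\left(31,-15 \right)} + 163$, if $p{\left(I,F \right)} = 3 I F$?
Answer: $-1232$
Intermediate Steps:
$p{\left(I,F \right)} = 3 F I$
$p{\left(31,-15 \right)} + 163 = 3 \left(-15\right) 31 + 163 = -1395 + 163 = -1232$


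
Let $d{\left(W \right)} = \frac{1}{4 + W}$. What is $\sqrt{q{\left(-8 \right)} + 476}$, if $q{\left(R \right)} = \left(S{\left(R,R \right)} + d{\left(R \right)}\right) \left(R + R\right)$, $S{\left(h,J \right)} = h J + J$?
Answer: $4 i \sqrt{26} \approx 20.396 i$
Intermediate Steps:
$S{\left(h,J \right)} = J + J h$ ($S{\left(h,J \right)} = J h + J = J + J h$)
$q{\left(R \right)} = 2 R \left(\frac{1}{4 + R} + R \left(1 + R\right)\right)$ ($q{\left(R \right)} = \left(R \left(1 + R\right) + \frac{1}{4 + R}\right) \left(R + R\right) = \left(\frac{1}{4 + R} + R \left(1 + R\right)\right) 2 R = 2 R \left(\frac{1}{4 + R} + R \left(1 + R\right)\right)$)
$\sqrt{q{\left(-8 \right)} + 476} = \sqrt{2 \left(-8\right) \frac{1}{4 - 8} \left(1 - 8 \left(1 - 8\right) \left(4 - 8\right)\right) + 476} = \sqrt{2 \left(-8\right) \frac{1}{-4} \left(1 - \left(-56\right) \left(-4\right)\right) + 476} = \sqrt{2 \left(-8\right) \left(- \frac{1}{4}\right) \left(1 - 224\right) + 476} = \sqrt{2 \left(-8\right) \left(- \frac{1}{4}\right) \left(-223\right) + 476} = \sqrt{-892 + 476} = \sqrt{-416} = 4 i \sqrt{26}$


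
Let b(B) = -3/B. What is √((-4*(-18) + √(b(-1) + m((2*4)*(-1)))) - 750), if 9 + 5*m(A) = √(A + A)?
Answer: √(-16950 + 5*√10*√(3 + 2*I))/5 ≈ 0.0066883 + 26.016*I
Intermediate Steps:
m(A) = -9/5 + √2*√A/5 (m(A) = -9/5 + √(A + A)/5 = -9/5 + √(2*A)/5 = -9/5 + (√2*√A)/5 = -9/5 + √2*√A/5)
√((-4*(-18) + √(b(-1) + m((2*4)*(-1)))) - 750) = √((-4*(-18) + √(-3/(-1) + (-9/5 + √2*√((2*4)*(-1))/5))) - 750) = √((72 + √(-3*(-1) + (-9/5 + √2*√(8*(-1))/5))) - 750) = √((72 + √(3 + (-9/5 + √2*√(-8)/5))) - 750) = √((72 + √(3 + (-9/5 + √2*(2*I*√2)/5))) - 750) = √((72 + √(3 + (-9/5 + 4*I/5))) - 750) = √((72 + √(6/5 + 4*I/5)) - 750) = √(-678 + √(6/5 + 4*I/5))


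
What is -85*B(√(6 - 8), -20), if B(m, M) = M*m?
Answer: 1700*I*√2 ≈ 2404.2*I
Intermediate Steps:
-85*B(√(6 - 8), -20) = -(-1700)*√(6 - 8) = -(-1700)*√(-2) = -(-1700)*I*√2 = 1700*I*√2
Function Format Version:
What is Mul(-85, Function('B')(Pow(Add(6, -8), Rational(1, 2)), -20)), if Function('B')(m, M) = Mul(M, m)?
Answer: Mul(1700, I, Pow(2, Rational(1, 2))) ≈ Mul(2404.2, I)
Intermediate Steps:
Mul(-85, Function('B')(Pow(Add(6, -8), Rational(1, 2)), -20)) = Mul(-85, Mul(-20, Pow(Add(6, -8), Rational(1, 2)))) = Mul(-85, Mul(-20, Pow(-2, Rational(1, 2)))) = Mul(-85, Mul(-20, Mul(I, Pow(2, Rational(1, 2))))) = Mul(-85, Mul(-20, I, Pow(2, Rational(1, 2)))) = Mul(1700, I, Pow(2, Rational(1, 2)))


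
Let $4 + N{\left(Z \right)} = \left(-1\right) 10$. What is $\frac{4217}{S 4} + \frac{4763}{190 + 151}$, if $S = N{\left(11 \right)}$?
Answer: $- \frac{106479}{1736} \approx -61.336$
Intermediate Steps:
$N{\left(Z \right)} = -14$ ($N{\left(Z \right)} = -4 - 10 = -14$)
$S = -14$
$\frac{4217}{S 4} + \frac{4763}{190 + 151} = \frac{4217}{\left(-14\right) 4} + \frac{4763}{190 + 151} = \frac{4217}{-56} + \frac{4763}{341} = 4217 \left(- \frac{1}{56}\right) + 4763 \cdot \frac{1}{341} = - \frac{4217}{56} + \frac{433}{31} = - \frac{106479}{1736}$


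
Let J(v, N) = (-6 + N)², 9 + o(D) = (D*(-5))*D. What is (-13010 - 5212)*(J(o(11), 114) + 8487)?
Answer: -367191522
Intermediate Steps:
o(D) = -9 - 5*D² (o(D) = -9 + (D*(-5))*D = -9 + (-5*D)*D = -9 - 5*D²)
(-13010 - 5212)*(J(o(11), 114) + 8487) = (-13010 - 5212)*((-6 + 114)² + 8487) = -18222*(108² + 8487) = -18222*(11664 + 8487) = -18222*20151 = -367191522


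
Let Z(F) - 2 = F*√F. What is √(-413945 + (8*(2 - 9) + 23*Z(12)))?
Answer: √(-413955 + 552*√3) ≈ 642.65*I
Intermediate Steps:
Z(F) = 2 + F^(3/2) (Z(F) = 2 + F*√F = 2 + F^(3/2))
√(-413945 + (8*(2 - 9) + 23*Z(12))) = √(-413945 + (8*(2 - 9) + 23*(2 + 12^(3/2)))) = √(-413945 + (8*(-7) + 23*(2 + 24*√3))) = √(-413945 + (-56 + (46 + 552*√3))) = √(-413945 + (-10 + 552*√3)) = √(-413955 + 552*√3)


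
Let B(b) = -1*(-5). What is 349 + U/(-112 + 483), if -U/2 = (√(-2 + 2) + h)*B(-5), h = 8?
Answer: 129399/371 ≈ 348.78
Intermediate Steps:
B(b) = 5
U = -80 (U = -2*(√(-2 + 2) + 8)*5 = -2*(√0 + 8)*5 = -2*(0 + 8)*5 = -16*5 = -2*40 = -80)
349 + U/(-112 + 483) = 349 - 80/(-112 + 483) = 349 - 80/371 = 129399/371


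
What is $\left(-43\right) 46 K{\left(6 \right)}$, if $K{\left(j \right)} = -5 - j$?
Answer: $21758$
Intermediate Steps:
$\left(-43\right) 46 K{\left(6 \right)} = \left(-43\right) 46 \left(-5 - 6\right) = - 1978 \left(-5 - 6\right) = \left(-1978\right) \left(-11\right) = 21758$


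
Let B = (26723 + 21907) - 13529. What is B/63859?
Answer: 35101/63859 ≈ 0.54966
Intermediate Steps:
B = 35101 (B = 48630 - 13529 = 35101)
B/63859 = 35101/63859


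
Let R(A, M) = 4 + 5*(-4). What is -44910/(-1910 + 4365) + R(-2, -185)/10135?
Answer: -91040426/4976285 ≈ -18.295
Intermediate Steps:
R(A, M) = -16 (R(A, M) = 4 - 20 = -16)
-44910/(-1910 + 4365) + R(-2, -185)/10135 = -44910/(-1910 + 4365) - 16/10135 = -44910/2455 - 16*1/10135 = -44910*1/2455 - 16/10135 = -8982/491 - 16/10135 = -91040426/4976285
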